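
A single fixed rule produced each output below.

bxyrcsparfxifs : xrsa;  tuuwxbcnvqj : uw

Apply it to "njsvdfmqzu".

jv

In each case the input is transformed by: keep every other character starting from the second (positions 2nd, 4th, 6th, ...), then delete the last 3 characters.
Working it through for "njsvdfmqzu": intermediate "jvfqu", final "jv".
(Check on "tuuwxbcnvqj": → "uwbnq" → "uw" ✓)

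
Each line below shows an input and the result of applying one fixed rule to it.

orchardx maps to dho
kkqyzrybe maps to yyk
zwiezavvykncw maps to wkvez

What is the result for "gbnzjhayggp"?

gazg

Each output is the input with this applied: keep one character in every 3, starting at position 1 (positions 1st, 4th, 7th, ...), then reverse the string.
Applying both steps to "gbnzjhayggp": "gzag", then "gazg".
(Check on "zwiezavvykncw": → "zevkw" → "wkvez" ✓)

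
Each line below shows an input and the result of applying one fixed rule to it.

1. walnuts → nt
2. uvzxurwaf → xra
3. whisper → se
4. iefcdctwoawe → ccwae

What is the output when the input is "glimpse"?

Rule — keep every other character starting from the second (positions 2nd, 4th, 6th, ...), then delete the first character.
On "glimpse" that produces "ms".

ms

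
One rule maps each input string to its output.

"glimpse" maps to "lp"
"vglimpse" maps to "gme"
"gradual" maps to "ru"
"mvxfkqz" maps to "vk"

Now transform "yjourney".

jry

The pattern: keep one character in every 3, starting at position 2 (positions 2nd, 5th, 8th, ...).
On "yjourney" that produces "jry".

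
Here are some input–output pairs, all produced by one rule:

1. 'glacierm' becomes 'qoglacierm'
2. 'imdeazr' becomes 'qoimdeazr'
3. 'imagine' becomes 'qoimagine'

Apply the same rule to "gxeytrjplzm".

The rule is to prepend "qo".
On "gxeytrjplzm" that produces "qogxeytrjplzm".

qogxeytrjplzm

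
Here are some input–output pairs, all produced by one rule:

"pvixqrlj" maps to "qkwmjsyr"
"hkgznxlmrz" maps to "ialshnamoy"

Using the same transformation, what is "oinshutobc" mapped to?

Rule — take characters alternately from the front and the back (1st, last, 2nd, 2nd-last, ...), then shift every letter 1 place forward in the alphabet (wrapping around).
"oinshutobc" → "pdjcoptuiv".

pdjcoptuiv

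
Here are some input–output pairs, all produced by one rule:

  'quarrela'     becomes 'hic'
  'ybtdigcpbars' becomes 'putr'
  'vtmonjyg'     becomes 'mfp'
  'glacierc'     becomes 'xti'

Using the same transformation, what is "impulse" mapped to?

zlv

Rule — shift every letter 9 places backward in the alphabet (wrapping around), then keep one character in every 3, starting at position 1 (positions 1st, 4th, 7th, ...).
On "impulse": the first step gives "zdglcjv", and the second then gives "zlv".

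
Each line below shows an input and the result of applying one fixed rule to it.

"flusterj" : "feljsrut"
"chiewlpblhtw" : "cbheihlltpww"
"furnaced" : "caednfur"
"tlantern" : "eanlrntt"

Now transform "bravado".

What's happening: sort the characters into alphabetical order, then swap each adjacent pair of characters (1↔2, 3↔4, ...).
On "bravado": the first step gives "aabdorv", and the second then gives "aadbrov".

aadbrov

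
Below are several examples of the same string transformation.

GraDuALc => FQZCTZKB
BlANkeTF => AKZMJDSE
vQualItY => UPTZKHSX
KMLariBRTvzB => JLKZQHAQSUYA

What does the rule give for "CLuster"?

BKTRSDQ

Rule — shift every letter 1 place backward in the alphabet (wrapping around), then convert every letter to uppercase.
For "CLuster" the result is "BKTRSDQ".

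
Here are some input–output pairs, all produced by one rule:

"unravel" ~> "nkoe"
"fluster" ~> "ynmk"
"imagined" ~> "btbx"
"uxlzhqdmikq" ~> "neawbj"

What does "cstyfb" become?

The rule is to keep every other character starting from the first (positions 1st, 3rd, 5th, ...), then shift every letter 7 places backward in the alphabet (wrapping around).
"cstyfb" → "ctf" → "vmy".

vmy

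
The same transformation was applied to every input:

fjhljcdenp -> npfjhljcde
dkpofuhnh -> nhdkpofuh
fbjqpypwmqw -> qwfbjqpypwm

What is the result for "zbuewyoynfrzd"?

zdzbuewyoynfr

Rule — move the last 2 characters to the front (rotate right by 2).
Applying that to "zbuewyoynfrzd" gives "zdzbuewyoynfr".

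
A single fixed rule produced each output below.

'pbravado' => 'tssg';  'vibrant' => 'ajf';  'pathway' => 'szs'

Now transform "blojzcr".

Looking at the pairs, the operation is to shift every letter 8 places backward in the alphabet (wrapping around), then keep every other character starting from the second (positions 2nd, 4th, 6th, ...).
Starting from "blojzcr": after the first operation, "tdgbruj"; after the second, "dbu".

dbu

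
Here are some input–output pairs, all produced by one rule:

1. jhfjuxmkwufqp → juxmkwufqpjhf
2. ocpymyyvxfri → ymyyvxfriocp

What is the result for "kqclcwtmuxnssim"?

lcwtmuxnssimkqc

The pattern: move the first 3 characters to the end (rotate left by 3).
Doing the same to "kqclcwtmuxnssim": "lcwtmuxnssimkqc".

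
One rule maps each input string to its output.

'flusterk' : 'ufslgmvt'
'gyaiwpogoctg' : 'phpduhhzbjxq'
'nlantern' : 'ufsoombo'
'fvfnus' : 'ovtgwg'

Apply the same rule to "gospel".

The rule is to swap the front and back halves of the string, then shift every letter 1 place forward in the alphabet (wrapping around).
Applying both steps to "gospel": "pelgos", then "qfmhpt".

qfmhpt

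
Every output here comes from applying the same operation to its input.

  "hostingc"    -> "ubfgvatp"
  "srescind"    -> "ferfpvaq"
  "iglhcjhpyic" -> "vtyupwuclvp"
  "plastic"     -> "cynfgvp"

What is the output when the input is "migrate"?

zvtengr

Each output is the input with this applied: shift every letter 13 places forward in the alphabet (wrapping around) — i.e. ROT13.
Applying that to "migrate" gives "zvtengr".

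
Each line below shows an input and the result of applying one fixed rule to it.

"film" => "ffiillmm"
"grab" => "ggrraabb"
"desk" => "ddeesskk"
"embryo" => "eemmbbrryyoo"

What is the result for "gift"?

The transformation: double every character.
Applying that to "gift" gives "ggiifftt".

ggiifftt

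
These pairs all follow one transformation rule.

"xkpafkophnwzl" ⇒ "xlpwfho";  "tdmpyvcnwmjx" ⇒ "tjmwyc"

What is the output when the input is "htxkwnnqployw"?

In each case the input is transformed by: keep every other character starting from the first (positions 1st, 3rd, 5th, ...), then take characters alternately from the front and the back (1st, last, 2nd, 2nd-last, ...).
So "htxkwnnqployw" becomes "hwxowpn".

hwxowpn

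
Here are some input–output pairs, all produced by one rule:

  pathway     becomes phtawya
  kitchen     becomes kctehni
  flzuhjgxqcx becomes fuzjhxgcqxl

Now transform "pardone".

pdrnoea

Rule — swap each adjacent pair of characters (1↔2, 3↔4, ...), then move the first character to the end.
Doing the same to "pardone": "pdrnoea".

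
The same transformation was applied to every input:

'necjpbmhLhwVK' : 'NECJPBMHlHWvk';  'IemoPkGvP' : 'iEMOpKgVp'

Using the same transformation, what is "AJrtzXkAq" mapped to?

Each output is the input with this applied: flip the case of every letter.
For "AJrtzXkAq" the result is "ajRTZxKaQ".

ajRTZxKaQ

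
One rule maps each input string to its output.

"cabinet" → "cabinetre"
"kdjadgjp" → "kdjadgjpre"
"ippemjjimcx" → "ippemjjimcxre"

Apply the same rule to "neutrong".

Rule — append "re".
"neutrong" → "neutrongre".

neutrongre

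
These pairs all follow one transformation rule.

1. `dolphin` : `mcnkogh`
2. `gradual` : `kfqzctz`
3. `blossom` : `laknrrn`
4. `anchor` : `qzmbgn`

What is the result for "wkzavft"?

svjyzue

The rule is to move the last character to the front, then shift every letter 1 place backward in the alphabet (wrapping around).
On "wkzavft": the first step gives "twkzavf", and the second then gives "svjyzue".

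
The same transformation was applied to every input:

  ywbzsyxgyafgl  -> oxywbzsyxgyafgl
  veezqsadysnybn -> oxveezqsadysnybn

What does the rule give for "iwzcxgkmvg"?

The transformation: prepend "ox".
For "iwzcxgkmvg" the result is "oxiwzcxgkmvg".

oxiwzcxgkmvg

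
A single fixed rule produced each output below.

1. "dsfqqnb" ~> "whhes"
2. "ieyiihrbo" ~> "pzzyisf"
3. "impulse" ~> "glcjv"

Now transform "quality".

rczkp

In each case the input is transformed by: delete the first 2 characters, then shift every letter 9 places backward in the alphabet (wrapping around).
Doing the same to "quality": "rczkp".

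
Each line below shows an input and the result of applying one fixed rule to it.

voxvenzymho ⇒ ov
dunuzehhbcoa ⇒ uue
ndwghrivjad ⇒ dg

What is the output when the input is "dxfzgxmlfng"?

xz

The rule is to keep every other character starting from the second (positions 2nd, 4th, 6th, ...), then delete the last 3 characters.
Starting from "dxfzgxmlfng": after the first operation, "xzxln"; after the second, "xz".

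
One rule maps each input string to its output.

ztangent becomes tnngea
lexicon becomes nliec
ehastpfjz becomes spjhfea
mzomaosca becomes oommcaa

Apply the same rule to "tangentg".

The pattern: sort the characters into reverse alphabetical order, then delete the first 2 characters.
Doing the same to "tangentg": "nnggea".
(Check on "lexicon": → "xonliec" → "nliec" ✓)

nnggea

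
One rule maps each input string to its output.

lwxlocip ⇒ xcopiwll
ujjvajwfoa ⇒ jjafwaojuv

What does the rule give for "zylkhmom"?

Looking at the pairs, the operation is to swap each adjacent pair of characters (1↔2, 3↔4, ...), then move the first 3 characters to the end (rotate left by 3).
Applying both steps to "zylkhmom": "yzklmhmo", then "lmhmoyzk".
(Check on "lwxlocip": → "wllxcopi" → "xcopiwll" ✓)

lmhmoyzk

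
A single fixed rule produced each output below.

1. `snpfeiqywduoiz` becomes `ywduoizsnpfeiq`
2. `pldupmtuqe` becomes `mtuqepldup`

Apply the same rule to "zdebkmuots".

muotszdebk

What's happening: swap the front and back halves of the string.
So "zdebkmuots" becomes "muotszdebk".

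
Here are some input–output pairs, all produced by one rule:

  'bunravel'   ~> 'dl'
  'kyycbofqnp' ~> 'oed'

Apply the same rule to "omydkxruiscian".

What's happening: shift every letter 10 places backward in the alphabet (wrapping around), then keep one character in every 3, starting at position 3 (positions 3rd, 6th, 9th, ...).
For "omydkxruiscian" the result is "onyy".

onyy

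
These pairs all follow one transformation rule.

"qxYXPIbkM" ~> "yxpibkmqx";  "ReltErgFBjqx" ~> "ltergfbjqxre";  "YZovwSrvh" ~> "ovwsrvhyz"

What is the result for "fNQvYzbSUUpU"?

qvyzbsuupufn

Rule — move the first 2 characters to the end (rotate left by 2), then convert every letter to lowercase.
Working it through for "fNQvYzbSUUpU": intermediate "QvYzbSUUpUfN", final "qvyzbsuupufn".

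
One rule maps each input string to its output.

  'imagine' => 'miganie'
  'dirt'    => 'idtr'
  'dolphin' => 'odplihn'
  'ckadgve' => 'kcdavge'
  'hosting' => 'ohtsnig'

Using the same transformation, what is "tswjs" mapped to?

stjws

The transformation: swap each adjacent pair of characters (1↔2, 3↔4, ...).
On "tswjs" that produces "stjws".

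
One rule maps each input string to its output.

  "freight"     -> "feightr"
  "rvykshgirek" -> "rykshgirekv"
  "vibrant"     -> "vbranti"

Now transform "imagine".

Looking at the pairs, the operation is to move the first character to the end, then swap the first and last characters.
For "imagine", step one produces "maginei"; step two turns that into "iaginem".

iaginem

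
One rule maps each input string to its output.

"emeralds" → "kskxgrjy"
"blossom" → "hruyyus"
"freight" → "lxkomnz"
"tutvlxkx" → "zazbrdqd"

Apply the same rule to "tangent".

Each output is the input with this applied: shift every letter 6 places forward in the alphabet (wrapping around).
For "tangent" the result is "zgtmktz".

zgtmktz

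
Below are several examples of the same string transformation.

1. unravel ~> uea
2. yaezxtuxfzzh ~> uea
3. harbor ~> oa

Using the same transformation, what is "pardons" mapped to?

oa

What's happening: sort the characters into reverse alphabetical order, then keep only the vowels.
Applying both steps to "pardons": "srponda", then "oa".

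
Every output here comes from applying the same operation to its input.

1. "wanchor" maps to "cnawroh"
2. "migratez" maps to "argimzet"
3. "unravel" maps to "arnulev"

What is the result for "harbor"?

rahrob

In each case the input is transformed by: reverse the string, then move the first 3 characters to the end (rotate left by 3).
On "harbor" that produces "rahrob".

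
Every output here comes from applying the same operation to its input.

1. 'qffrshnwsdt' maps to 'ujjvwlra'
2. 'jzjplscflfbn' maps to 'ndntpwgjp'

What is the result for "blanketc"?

fpero

Rule — shift every letter 4 places forward in the alphabet (wrapping around), then delete the last 3 characters.
Doing the same to "blanketc": "fpero".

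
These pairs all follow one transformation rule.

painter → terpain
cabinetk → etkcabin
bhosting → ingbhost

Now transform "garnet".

In each case the input is transformed by: move the last 3 characters to the front (rotate right by 3).
On "garnet" that produces "netgar".

netgar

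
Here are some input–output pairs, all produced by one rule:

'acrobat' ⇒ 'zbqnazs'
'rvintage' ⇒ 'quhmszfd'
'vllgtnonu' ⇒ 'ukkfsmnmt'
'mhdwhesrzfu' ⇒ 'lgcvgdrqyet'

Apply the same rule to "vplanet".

Rule — shift every letter 1 place backward in the alphabet (wrapping around).
So "vplanet" becomes "uokzmds".

uokzmds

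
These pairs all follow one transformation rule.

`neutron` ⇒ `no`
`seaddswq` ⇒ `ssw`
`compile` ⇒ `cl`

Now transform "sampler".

se

Each output is the input with this applied: swap each adjacent pair of characters (1↔2, 3↔4, ...), then keep one character in every 3, starting at position 2 (positions 2nd, 5th, 8th, ...).
Starting from "sampler": after the first operation, "aspmelr"; after the second, "se".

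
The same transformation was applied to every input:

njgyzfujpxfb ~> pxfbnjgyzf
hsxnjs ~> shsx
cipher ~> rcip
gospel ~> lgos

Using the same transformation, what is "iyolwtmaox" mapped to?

aoxiyolw

The transformation: swap the front and back halves of the string, then delete the first 2 characters.
On "iyolwtmaox": the first step gives "tmaoxiyolw", and the second then gives "aoxiyolw".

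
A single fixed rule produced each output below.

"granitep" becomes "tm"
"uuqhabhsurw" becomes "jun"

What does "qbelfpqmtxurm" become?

In each case the input is transformed by: shift every letter 7 places backward in the alphabet (wrapping around), then keep one character in every 3, starting at position 3 (positions 3rd, 6th, 9th, ...).
"qbelfpqmtxurm" → "juxeyijfmqnkf" → "ximk".

ximk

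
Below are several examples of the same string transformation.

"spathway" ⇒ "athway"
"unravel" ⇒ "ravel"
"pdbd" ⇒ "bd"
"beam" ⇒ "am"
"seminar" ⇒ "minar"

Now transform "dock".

ck

The rule is to delete the first 2 characters.
On "dock" that produces "ck".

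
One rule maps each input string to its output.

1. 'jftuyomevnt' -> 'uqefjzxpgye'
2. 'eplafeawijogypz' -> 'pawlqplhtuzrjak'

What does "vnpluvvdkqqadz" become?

gyawfggovbblok

Looking at the pairs, the operation is to shift every letter 11 places forward in the alphabet (wrapping around).
"vnpluvvdkqqadz" → "gyawfggovbblok".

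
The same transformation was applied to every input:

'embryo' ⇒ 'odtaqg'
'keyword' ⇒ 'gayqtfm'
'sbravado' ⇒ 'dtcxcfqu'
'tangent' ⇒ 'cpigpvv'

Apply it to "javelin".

What's happening: move the first character to the end, then shift every letter 2 places forward in the alphabet (wrapping around).
Starting from "javelin": after the first operation, "avelinj"; after the second, "cxgnkpl".

cxgnkpl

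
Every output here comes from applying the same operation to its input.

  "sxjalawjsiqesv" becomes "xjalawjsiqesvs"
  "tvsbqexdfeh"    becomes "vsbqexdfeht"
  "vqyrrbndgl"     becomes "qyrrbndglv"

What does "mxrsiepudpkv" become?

Each output is the input with this applied: move the first character to the end.
For "mxrsiepudpkv" the result is "xrsiepudpkvm".

xrsiepudpkvm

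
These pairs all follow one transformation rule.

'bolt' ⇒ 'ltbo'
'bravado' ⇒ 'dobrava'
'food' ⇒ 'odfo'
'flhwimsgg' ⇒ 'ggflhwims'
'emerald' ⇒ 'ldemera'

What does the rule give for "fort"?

rtfo

What's happening: move the last 2 characters to the front (rotate right by 2).
"fort" → "rtfo".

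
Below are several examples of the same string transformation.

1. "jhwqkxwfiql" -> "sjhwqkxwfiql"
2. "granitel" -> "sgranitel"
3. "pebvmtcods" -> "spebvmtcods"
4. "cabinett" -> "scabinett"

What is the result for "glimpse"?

sglimpse

Rule — prepend "s".
"glimpse" → "sglimpse".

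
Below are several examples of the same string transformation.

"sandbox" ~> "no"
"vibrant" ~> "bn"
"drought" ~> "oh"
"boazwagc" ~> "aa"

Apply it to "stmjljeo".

In each case the input is transformed by: keep one character in every 3, starting at position 3 (positions 3rd, 6th, 9th, ...).
For "stmjljeo" the result is "mj".

mj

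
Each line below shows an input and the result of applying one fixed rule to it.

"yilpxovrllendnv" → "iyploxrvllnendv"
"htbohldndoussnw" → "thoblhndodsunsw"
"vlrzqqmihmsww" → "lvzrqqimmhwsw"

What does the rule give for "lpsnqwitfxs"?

Rule — swap each adjacent pair of characters (1↔2, 3↔4, ...).
So "lpsnqwitfxs" becomes "plnswqtixfs".

plnswqtixfs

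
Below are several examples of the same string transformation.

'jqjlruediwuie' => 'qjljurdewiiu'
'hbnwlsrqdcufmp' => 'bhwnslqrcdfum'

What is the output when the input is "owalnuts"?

wolaunt

The pattern: delete the last character, then swap each adjacent pair of characters (1↔2, 3↔4, ...).
Starting from "owalnuts": after the first operation, "owalnut"; after the second, "wolaunt".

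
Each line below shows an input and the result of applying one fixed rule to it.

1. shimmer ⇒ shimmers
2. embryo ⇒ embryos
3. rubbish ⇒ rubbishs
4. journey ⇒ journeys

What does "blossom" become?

Looking at the pairs, the operation is to append "s".
Doing the same to "blossom": "blossoms".

blossoms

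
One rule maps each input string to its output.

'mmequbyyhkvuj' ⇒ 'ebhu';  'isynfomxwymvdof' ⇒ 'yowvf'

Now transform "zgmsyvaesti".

What's happening: keep one character in every 3, starting at position 3 (positions 3rd, 6th, 9th, ...).
On "zgmsyvaesti" that produces "mvs".

mvs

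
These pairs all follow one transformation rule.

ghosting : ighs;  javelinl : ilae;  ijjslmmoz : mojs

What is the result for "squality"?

iyqa

The rule is to keep every other character starting from the second (positions 2nd, 4th, 6th, ...), then swap the front and back halves of the string.
Applying both steps to "squality": "qaiy", then "iyqa".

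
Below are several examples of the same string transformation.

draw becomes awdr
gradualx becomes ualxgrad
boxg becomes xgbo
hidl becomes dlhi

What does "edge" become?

The pattern: swap the front and back halves of the string.
Applying that to "edge" gives "geed".

geed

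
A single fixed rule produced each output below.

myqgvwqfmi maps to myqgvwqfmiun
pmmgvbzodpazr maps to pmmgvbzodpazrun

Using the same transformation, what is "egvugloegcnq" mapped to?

egvugloegcnqun

Looking at the pairs, the operation is to append "un".
So "egvugloegcnq" becomes "egvugloegcnqun".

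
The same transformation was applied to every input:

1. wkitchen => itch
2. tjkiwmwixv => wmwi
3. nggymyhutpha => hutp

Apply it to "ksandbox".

andb

Rule — move the last 2 characters to the front (rotate right by 2), then keep only the last 4 characters.
Doing the same to "ksandbox": "andb".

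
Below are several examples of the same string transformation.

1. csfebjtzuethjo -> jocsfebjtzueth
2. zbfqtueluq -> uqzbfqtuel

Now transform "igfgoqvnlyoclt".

In each case the input is transformed by: move the last 2 characters to the front (rotate right by 2).
Applying that to "igfgoqvnlyoclt" gives "ltigfgoqvnlyoc".

ltigfgoqvnlyoc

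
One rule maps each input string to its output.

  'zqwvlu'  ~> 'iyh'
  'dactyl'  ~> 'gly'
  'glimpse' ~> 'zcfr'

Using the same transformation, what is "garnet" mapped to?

The rule is to delete the first 3 characters, then shift every letter 13 places forward in the alphabet (wrapping around) — i.e. ROT13.
Starting from "garnet": after the first operation, "net"; after the second, "arg".

arg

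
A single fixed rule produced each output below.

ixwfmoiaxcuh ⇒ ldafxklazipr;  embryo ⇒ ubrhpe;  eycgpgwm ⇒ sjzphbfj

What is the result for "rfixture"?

Looking at the pairs, the operation is to swap the front and back halves of the string, then shift every letter 3 places forward in the alphabet (wrapping around).
Applying both steps to "rfixture": "turerfix", then "wxuhuila".
(Check on "ixwfmoiaxcuh": → "iaxcuhixwfmo" → "ldafxklazipr" ✓)

wxuhuila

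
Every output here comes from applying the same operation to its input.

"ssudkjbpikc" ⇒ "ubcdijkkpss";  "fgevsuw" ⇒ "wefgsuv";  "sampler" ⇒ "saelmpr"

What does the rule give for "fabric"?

rabcfi

What's happening: sort the characters into alphabetical order, then move the last character to the front.
So "fabric" becomes "rabcfi".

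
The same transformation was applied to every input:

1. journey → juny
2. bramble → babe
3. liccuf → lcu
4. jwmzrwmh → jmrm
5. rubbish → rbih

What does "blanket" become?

bakt

In each case the input is transformed by: keep every other character starting from the first (positions 1st, 3rd, 5th, ...).
For "blanket" the result is "bakt".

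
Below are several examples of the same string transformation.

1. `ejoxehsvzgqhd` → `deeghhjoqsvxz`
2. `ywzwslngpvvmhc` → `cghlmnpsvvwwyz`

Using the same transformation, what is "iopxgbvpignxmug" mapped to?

bgggiimnoppuvxx

Rule — sort the characters into alphabetical order.
So "iopxgbvpignxmug" becomes "bgggiimnoppuvxx".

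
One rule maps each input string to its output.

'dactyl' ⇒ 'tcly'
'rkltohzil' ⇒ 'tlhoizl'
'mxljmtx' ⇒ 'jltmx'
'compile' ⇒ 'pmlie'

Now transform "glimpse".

The pattern: swap each adjacent pair of characters (1↔2, 3↔4, ...), then delete the first 2 characters.
For "glimpse", step one produces "lgmispe"; step two turns that into "mispe".

mispe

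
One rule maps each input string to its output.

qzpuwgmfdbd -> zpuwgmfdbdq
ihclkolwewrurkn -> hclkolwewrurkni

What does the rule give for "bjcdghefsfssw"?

jcdghefsfsswb

Each output is the input with this applied: move the first character to the end.
So "bjcdghefsfssw" becomes "jcdghefsfsswb".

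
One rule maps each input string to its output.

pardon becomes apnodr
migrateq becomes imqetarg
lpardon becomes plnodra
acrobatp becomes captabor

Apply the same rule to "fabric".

Looking at the pairs, the operation is to reverse the string, then move the last 2 characters to the front (rotate right by 2).
For "fabric", step one produces "cirbaf"; step two turns that into "afcirb".

afcirb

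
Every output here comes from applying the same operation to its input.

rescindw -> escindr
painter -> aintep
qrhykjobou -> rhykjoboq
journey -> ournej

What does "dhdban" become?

The rule is to delete the last character, then move the first character to the end.
For "dhdban" the result is "hdbad".
(Check on "painter": → "painte" → "aintep" ✓)

hdbad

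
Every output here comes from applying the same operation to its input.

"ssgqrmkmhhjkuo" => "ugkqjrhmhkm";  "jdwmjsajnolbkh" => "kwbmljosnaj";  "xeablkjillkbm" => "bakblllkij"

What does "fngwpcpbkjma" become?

mgjwkpbcp

In each case the input is transformed by: take characters alternately from the front and the back (1st, last, 2nd, 2nd-last, ...), then delete the first 3 characters.
For "fngwpcpbkjma" the result is "mgjwkpbcp".
(Check on "ssgqrmkmhhjkuo": → "sosugkqjrhmhkm" → "ugkqjrhmhkm" ✓)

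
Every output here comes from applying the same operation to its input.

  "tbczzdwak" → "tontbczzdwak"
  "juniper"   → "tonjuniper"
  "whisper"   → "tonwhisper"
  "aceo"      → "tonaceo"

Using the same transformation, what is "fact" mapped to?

tonfact

The rule is to prepend "ton".
On "fact" that produces "tonfact".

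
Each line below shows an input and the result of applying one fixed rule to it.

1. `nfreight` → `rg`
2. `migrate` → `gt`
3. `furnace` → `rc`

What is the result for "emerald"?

el

What's happening: keep one character in every 3, starting at position 3 (positions 3rd, 6th, 9th, ...).
Doing the same to "emerald": "el".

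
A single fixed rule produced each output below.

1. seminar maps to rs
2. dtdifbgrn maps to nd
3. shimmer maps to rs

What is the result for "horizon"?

nh

What's happening: move the first character to the end, then keep only the last 2 characters.
Working it through for "horizon": intermediate "orizonh", final "nh".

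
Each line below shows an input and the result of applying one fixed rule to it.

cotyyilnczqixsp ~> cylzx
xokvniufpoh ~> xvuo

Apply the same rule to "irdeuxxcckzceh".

The rule is to keep one character in every 3, starting at position 1 (positions 1st, 4th, 7th, ...).
"irdeuxxcckzceh" → "iexke".

iexke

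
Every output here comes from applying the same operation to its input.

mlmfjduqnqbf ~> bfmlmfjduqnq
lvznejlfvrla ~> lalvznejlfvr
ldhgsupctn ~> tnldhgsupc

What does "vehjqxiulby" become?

byvehjqxiul

In each case the input is transformed by: move the last 2 characters to the front (rotate right by 2).
"vehjqxiulby" → "byvehjqxiul".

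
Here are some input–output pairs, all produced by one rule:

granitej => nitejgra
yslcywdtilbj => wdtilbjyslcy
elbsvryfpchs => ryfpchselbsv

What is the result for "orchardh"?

hardhorc

The transformation: swap the front and back halves of the string, then move the last character to the front.
Applying both steps to "orchardh": "ardhorch", then "hardhorc".
(Check on "yslcywdtilbj": → "dtilbjyslcyw" → "wdtilbjyslcy" ✓)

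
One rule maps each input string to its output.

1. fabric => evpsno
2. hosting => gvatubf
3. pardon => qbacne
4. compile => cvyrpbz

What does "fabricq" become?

evpdsno

What's happening: shift every letter 13 places forward in the alphabet (wrapping around) — i.e. ROT13, then move the first 3 characters to the end (rotate left by 3).
Starting from "fabricq": after the first operation, "snoevpd"; after the second, "evpdsno".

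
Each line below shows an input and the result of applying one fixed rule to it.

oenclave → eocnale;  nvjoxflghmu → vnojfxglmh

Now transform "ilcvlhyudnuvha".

livchluyndvua

Rule — swap each adjacent pair of characters (1↔2, 3↔4, ...), then delete the last character.
On "ilcvlhyudnuvha": the first step gives "livchluyndvuah", and the second then gives "livchluyndvua".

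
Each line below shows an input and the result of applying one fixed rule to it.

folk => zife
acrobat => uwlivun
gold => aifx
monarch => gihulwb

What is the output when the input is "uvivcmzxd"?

Rule — shift every letter 6 places backward in the alphabet (wrapping around).
For "uvivcmzxd" the result is "opcpwgtrx".

opcpwgtrx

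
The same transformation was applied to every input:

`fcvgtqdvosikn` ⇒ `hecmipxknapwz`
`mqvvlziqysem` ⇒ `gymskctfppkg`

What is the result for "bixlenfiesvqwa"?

uqkpmyczhyfrcv

What's happening: shift every letter 6 places backward in the alphabet (wrapping around), then reverse the string.
Applying that to "bixlenfiesvqwa" gives "uqkpmyczhyfrcv".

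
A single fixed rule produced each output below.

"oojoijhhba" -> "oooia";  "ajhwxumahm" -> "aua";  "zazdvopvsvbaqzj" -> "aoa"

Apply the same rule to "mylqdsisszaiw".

Looking at the pairs, the operation is to keep only the vowels.
Applying that to "mylqdsisszaiw" gives "iai".

iai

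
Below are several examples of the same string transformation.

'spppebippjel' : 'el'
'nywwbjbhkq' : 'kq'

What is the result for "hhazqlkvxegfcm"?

cm

The pattern: keep only the last 2 characters.
On "hhazqlkvxegfcm" that produces "cm".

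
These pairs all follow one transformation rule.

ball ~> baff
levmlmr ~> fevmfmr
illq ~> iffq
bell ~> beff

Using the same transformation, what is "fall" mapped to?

What's happening: replace every "l" with "f".
Applying that to "fall" gives "faff".

faff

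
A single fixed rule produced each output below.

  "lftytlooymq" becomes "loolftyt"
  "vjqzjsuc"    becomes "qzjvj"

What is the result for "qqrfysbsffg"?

Rule — delete the last 3 characters, then move the last 3 characters to the front (rotate right by 3).
For "qqrfysbsffg" the result is "sbsqqrfy".

sbsqqrfy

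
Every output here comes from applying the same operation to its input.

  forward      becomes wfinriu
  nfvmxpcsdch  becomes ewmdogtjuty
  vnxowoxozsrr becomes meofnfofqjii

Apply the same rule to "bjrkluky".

What's happening: shift every letter 9 places backward in the alphabet (wrapping around).
"bjrkluky" → "saibclbp".

saibclbp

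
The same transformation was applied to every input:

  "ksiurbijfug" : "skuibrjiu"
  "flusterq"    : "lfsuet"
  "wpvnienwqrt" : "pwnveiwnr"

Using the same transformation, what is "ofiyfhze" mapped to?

The rule is to swap each adjacent pair of characters (1↔2, 3↔4, ...), then delete the last 2 characters.
"ofiyfhze" → "foyihfez" → "foyihf".

foyihf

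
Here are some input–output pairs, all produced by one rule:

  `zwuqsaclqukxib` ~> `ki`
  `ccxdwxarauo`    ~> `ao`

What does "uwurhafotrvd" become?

What's happening: keep every other character starting from the first (positions 1st, 3rd, 5th, ...), then keep only the last 2 characters.
Applying both steps to "uwurhafotrvd": "uuhftv", then "tv".
(Check on "zwuqsaclqukxib": → "zuscqki" → "ki" ✓)

tv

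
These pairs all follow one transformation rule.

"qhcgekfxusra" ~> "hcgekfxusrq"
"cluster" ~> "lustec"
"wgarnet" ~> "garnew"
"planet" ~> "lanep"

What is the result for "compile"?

The rule is to delete the last character, then move the first character to the end.
On "compile": the first step gives "compil", and the second then gives "ompilc".

ompilc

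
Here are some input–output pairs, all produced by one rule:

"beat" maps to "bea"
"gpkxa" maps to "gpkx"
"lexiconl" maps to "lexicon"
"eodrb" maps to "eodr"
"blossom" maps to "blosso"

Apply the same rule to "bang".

ban

Looking at the pairs, the operation is to delete the last character.
So "bang" becomes "ban".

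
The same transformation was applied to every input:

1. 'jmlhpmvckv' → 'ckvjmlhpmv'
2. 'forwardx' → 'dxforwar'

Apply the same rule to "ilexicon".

onilexic

The rule is to swap the front and back halves of the string, then move the first 2 characters to the end (rotate left by 2).
Working it through for "ilexicon": intermediate "iconilex", final "onilexic".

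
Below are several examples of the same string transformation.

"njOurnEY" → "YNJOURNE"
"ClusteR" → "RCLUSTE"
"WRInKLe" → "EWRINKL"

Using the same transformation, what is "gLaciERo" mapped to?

OGLACIER

What's happening: move the last character to the front, then convert every letter to uppercase.
Starting from "gLaciERo": after the first operation, "ogLaciER"; after the second, "OGLACIER".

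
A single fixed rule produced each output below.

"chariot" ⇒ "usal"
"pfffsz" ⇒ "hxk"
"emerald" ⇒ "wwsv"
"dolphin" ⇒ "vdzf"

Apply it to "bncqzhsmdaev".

turkvw

Rule — shift every letter 8 places backward in the alphabet (wrapping around), then keep every other character starting from the first (positions 1st, 3rd, 5th, ...).
Applying both steps to "bncqzhsmdaev": "tfuirzkevswn", then "turkvw".
(Check on "dolphin": → "vgdhzaf" → "vdzf" ✓)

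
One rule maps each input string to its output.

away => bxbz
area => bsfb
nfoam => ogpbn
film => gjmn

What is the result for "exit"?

fyju

Rule — shift every letter 1 place forward in the alphabet (wrapping around).
Applying that to "exit" gives "fyju".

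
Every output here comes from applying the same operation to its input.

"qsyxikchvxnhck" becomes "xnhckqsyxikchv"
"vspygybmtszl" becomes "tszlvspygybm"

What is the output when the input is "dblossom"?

omdbloss

The transformation: swap the front and back halves of the string, then move the first 2 characters to the end (rotate left by 2).
On "dblossom": the first step gives "ssomdblo", and the second then gives "omdbloss".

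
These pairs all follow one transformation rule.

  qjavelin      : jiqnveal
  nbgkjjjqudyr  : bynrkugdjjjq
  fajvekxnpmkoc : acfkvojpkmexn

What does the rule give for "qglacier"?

In each case the input is transformed by: swap each adjacent pair of characters (1↔2, 3↔4, ...), then take characters alternately from the front and the back (1st, last, 2nd, 2nd-last, ...).
"qglacier" → "geqracli".

geqracli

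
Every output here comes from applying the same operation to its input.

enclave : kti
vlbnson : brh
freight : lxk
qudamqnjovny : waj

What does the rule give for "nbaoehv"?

The transformation: shift every letter 6 places forward in the alphabet (wrapping around), then keep only the first 3 characters.
For "nbaoehv", step one produces "thguknb"; step two turns that into "thg".

thg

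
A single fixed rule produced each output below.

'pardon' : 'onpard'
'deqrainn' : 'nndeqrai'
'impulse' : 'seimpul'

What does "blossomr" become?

Each output is the input with this applied: move the last 2 characters to the front (rotate right by 2).
For "blossomr" the result is "mrblosso".

mrblosso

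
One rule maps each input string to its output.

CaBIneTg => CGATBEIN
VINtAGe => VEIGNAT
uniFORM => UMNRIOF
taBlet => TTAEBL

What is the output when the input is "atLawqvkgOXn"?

In each case the input is transformed by: take characters alternately from the front and the back (1st, last, 2nd, 2nd-last, ...), then convert every letter to uppercase.
Working it through for "atLawqvkgOXn": intermediate "antXLOagwkqv", final "ANTXLOAGWKQV".

ANTXLOAGWKQV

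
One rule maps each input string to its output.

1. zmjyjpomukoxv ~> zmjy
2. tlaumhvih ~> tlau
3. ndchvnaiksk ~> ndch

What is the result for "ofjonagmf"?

ofjo

The rule is to keep only the first 4 characters.
"ofjonagmf" → "ofjo".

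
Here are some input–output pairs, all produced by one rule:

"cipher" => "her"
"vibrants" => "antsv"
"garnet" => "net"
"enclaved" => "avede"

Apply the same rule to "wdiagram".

Each output is the input with this applied: swap the front and back halves of the string, then delete the last 3 characters.
For "wdiagram", step one produces "gramwdia"; step two turns that into "gramw".
(Check on "cipher": → "hercip" → "her" ✓)

gramw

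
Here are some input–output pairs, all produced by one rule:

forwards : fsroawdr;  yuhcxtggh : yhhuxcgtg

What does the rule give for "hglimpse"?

The pattern: move the last character to the front, then swap each adjacent pair of characters (1↔2, 3↔4, ...).
Applying both steps to "hglimpse": "ehglimps", then "helgmisp".
(Check on "forwards": → "sforward" → "fsroawdr" ✓)

helgmisp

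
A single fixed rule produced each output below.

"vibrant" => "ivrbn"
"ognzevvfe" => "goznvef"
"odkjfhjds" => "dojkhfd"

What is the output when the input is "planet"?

lpna

What's happening: swap each adjacent pair of characters (1↔2, 3↔4, ...), then delete the last 2 characters.
Working it through for "planet": intermediate "lpnate", final "lpna".
(Check on "ognzevvfe": → "goznvefve" → "goznvef" ✓)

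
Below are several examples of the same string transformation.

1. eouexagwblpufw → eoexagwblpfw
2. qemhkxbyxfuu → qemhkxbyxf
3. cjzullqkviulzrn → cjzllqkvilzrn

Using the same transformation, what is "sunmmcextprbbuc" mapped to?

snmmcextprbbc

The pattern: remove every "u".
So "sunmmcextprbbuc" becomes "snmmcextprbbc".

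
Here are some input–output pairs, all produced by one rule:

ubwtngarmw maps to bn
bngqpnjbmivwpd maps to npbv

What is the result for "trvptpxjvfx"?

Looking at the pairs, the operation is to delete the last 3 characters, then keep one character in every 3, starting at position 2 (positions 2nd, 5th, 8th, ...).
Working it through for "trvptpxjvfx": intermediate "trvptpxj", final "rtj".

rtj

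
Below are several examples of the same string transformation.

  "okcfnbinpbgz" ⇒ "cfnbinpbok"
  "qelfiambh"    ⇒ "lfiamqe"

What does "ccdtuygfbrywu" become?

dtuygfbrycc

What's happening: delete the last 2 characters, then move the first 2 characters to the end (rotate left by 2).
Applying that to "ccdtuygfbrywu" gives "dtuygfbrycc".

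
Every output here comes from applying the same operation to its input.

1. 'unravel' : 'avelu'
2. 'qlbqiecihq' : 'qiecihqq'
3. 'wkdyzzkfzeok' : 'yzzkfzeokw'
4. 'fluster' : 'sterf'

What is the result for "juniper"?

The rule is to move the first 3 characters to the end (rotate left by 3), then delete the last 2 characters.
For "juniper", step one produces "iperjun"; step two turns that into "iperj".

iperj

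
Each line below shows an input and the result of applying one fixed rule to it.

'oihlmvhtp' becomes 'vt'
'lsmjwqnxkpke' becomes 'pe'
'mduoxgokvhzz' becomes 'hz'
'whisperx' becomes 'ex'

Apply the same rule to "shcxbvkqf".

What's happening: keep every other character starting from the second (positions 2nd, 4th, 6th, ...), then keep only the last 2 characters.
Working it through for "shcxbvkqf": intermediate "hxvq", final "vq".

vq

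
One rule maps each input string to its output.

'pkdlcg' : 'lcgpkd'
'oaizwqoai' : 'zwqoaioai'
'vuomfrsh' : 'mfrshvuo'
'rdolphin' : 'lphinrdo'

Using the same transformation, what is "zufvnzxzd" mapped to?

vnzxzdzuf

In each case the input is transformed by: move the first 3 characters to the end (rotate left by 3).
For "zufvnzxzd" the result is "vnzxzdzuf".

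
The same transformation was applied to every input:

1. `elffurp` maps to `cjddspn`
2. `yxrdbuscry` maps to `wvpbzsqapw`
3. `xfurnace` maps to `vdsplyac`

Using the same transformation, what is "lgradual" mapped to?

jepybsyj

The rule is to shift every letter 2 places backward in the alphabet (wrapping around).
Doing the same to "lgradual": "jepybsyj".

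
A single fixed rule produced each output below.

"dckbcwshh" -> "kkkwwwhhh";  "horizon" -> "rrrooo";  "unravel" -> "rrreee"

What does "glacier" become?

aaaeee

The rule is to keep one character in every 3, starting at position 3 (positions 3rd, 6th, 9th, ...), then repeat every character 3 times.
For "glacier", step one produces "ae"; step two turns that into "aaaeee".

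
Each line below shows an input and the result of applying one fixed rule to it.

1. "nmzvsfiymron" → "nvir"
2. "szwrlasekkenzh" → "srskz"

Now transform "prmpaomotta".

The rule is to keep one character in every 3, starting at position 1 (positions 1st, 4th, 7th, ...).
On "prmpaomotta" that produces "ppmt".

ppmt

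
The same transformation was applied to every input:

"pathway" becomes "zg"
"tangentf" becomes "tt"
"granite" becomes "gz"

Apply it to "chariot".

gu

Looking at the pairs, the operation is to keep one character in every 3, starting at position 3 (positions 3rd, 6th, 9th, ...), then shift every letter 6 places forward in the alphabet (wrapping around).
Working it through for "chariot": intermediate "ao", final "gu".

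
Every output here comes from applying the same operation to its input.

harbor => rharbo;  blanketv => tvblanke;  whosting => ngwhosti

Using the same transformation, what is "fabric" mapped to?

cfabri

What's happening: move the first 2 characters to the end (rotate left by 2), then swap the front and back halves of the string.
Applying both steps to "fabric": "bricfa", then "cfabri".
(Check on "blanketv": → "anketvbl" → "tvblanke" ✓)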